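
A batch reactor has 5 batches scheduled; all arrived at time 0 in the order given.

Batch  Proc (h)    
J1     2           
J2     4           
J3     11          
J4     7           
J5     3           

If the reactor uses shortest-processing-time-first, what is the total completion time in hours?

59

SPT (increasing processing time): J1 J5 J2 J4 J3.
J1: 0→2
J5: 2→5
J2: 5→9
J4: 9→16
J3: 16→27
Sum = 2+5+9+16+27 = 59.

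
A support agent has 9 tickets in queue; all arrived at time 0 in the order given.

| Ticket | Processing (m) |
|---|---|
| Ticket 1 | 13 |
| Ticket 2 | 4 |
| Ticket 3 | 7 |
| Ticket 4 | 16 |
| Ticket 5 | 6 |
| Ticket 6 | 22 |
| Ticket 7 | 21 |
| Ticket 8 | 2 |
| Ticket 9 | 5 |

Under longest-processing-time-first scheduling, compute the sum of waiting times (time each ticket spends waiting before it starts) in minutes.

LPT (decreasing processing time): Ticket 6 Ticket 7 Ticket 4 Ticket 1 Ticket 3 Ticket 5 Ticket 9 Ticket 2 Ticket 8.
Ticket 6: waits 0, runs 0→22
Ticket 7: waits 22, runs 22→43
Ticket 4: waits 43, runs 43→59
Ticket 1: waits 59, runs 59→72
Ticket 3: waits 72, runs 72→79
Ticket 5: waits 79, runs 79→85
Ticket 9: waits 85, runs 85→90
Ticket 2: waits 90, runs 90→94
Ticket 8: waits 94, runs 94→96
Sum = 0+22+43+59+72+79+85+90+94 = 544.

544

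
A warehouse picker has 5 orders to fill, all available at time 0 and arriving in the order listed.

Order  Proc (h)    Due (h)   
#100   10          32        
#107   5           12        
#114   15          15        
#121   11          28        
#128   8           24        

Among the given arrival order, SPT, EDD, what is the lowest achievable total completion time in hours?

124

FIFO (arrival order): #100 #107 #114 #121 #128.
#100: 0→10
#107: 10→15
#114: 15→30
#121: 30→41
#128: 41→49
Sum = 10+15+30+41+49 = 145.
SPT (increasing processing time): #107 #128 #100 #121 #114.
#107: 0→5
#128: 5→13
#100: 13→23
#121: 23→34
#114: 34→49
Sum = 5+13+23+34+49 = 124.
EDD (increasing due date): #107 #114 #128 #121 #100.
#107: 0→5
#114: 5→20
#128: 20→28
#121: 28→39
#100: 39→49
Sum = 5+20+28+39+49 = 141.
FIFO 145, SPT 124, EDD 141 → minimum 124.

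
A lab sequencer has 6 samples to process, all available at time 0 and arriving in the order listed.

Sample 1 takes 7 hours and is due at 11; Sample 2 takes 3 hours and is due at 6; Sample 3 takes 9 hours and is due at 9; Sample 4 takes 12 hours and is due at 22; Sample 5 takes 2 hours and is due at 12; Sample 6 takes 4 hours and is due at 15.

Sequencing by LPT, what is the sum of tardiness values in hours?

100

LPT (decreasing processing time): Sample 4 Sample 3 Sample 1 Sample 6 Sample 2 Sample 5.
Sample 4: 0→12, due 22, tardiness 0
Sample 3: 12→21, due 9, tardiness 12
Sample 1: 21→28, due 11, tardiness 17
Sample 6: 28→32, due 15, tardiness 17
Sample 2: 32→35, due 6, tardiness 29
Sample 5: 35→37, due 12, tardiness 25
Sum = 0+12+17+17+29+25 = 100.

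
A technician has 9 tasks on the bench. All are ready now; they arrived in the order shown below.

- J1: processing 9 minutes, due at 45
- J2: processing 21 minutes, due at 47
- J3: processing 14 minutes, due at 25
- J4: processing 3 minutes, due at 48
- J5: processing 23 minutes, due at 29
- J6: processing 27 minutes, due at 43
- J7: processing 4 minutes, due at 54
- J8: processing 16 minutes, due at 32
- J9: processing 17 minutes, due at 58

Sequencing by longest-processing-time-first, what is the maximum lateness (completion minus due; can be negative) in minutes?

LPT (decreasing processing time): J6 J5 J2 J9 J8 J3 J1 J7 J4.
J6: 0→27, due 43, lateness -16
J5: 27→50, due 29, lateness 21
J2: 50→71, due 47, lateness 24
J9: 71→88, due 58, lateness 30
J8: 88→104, due 32, lateness 72
J3: 104→118, due 25, lateness 93
J1: 118→127, due 45, lateness 82
J7: 127→131, due 54, lateness 77
J4: 131→134, due 48, lateness 86
Maximum = 93.

93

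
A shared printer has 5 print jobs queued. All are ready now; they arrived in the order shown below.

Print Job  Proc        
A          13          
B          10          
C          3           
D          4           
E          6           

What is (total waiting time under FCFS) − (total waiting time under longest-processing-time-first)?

FIFO (arrival order): A B C D E.
A: waits 0, runs 0→13
B: waits 13, runs 13→23
C: waits 23, runs 23→26
D: waits 26, runs 26→30
E: waits 30, runs 30→36
Sum = 0+13+23+26+30 = 92.
LPT (decreasing processing time): A B E D C.
A: waits 0, runs 0→13
B: waits 13, runs 13→23
E: waits 23, runs 23→29
D: waits 29, runs 29→33
C: waits 33, runs 33→36
Sum = 0+13+23+29+33 = 98.
Difference = 92 − 98 = -6.

-6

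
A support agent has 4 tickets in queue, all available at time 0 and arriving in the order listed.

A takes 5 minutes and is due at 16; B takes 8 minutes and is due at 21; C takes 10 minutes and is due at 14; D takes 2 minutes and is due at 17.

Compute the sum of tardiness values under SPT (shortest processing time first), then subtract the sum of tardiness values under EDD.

SPT (increasing processing time): D A B C.
D: 0→2, due 17, tardiness 0
A: 2→7, due 16, tardiness 0
B: 7→15, due 21, tardiness 0
C: 15→25, due 14, tardiness 11
Sum = 0+0+0+11 = 11.
EDD (increasing due date): C A D B.
C: 0→10, due 14, tardiness 0
A: 10→15, due 16, tardiness 0
D: 15→17, due 17, tardiness 0
B: 17→25, due 21, tardiness 4
Sum = 0+0+0+4 = 4.
Difference = 11 − 4 = 7.

7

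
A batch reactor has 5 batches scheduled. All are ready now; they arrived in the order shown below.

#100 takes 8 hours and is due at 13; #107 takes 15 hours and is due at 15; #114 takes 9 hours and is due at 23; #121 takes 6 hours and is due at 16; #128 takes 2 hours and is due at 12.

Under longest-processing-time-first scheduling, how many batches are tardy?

4

LPT (decreasing processing time): #107 #114 #100 #121 #128.
#107: 0→15, due 15, tardiness 0
#114: 15→24, due 23, tardiness 1
#100: 24→32, due 13, tardiness 19
#121: 32→38, due 16, tardiness 22
#128: 38→40, due 12, tardiness 28
Late batches: 4.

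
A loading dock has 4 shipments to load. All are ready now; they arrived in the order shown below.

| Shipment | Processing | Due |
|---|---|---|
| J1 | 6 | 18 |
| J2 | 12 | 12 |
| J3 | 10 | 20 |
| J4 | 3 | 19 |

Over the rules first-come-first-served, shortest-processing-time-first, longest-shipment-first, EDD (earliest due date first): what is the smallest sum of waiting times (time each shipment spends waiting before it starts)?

FIFO (arrival order): J1 J2 J3 J4.
J1: waits 0, runs 0→6
J2: waits 6, runs 6→18
J3: waits 18, runs 18→28
J4: waits 28, runs 28→31
Sum = 0+6+18+28 = 52.
SPT (increasing processing time): J4 J1 J3 J2.
J4: waits 0, runs 0→3
J1: waits 3, runs 3→9
J3: waits 9, runs 9→19
J2: waits 19, runs 19→31
Sum = 0+3+9+19 = 31.
LPT (decreasing processing time): J2 J3 J1 J4.
J2: waits 0, runs 0→12
J3: waits 12, runs 12→22
J1: waits 22, runs 22→28
J4: waits 28, runs 28→31
Sum = 0+12+22+28 = 62.
EDD (increasing due date): J2 J1 J4 J3.
J2: waits 0, runs 0→12
J1: waits 12, runs 12→18
J4: waits 18, runs 18→21
J3: waits 21, runs 21→31
Sum = 0+12+18+21 = 51.
FIFO 52, SPT 31, LPT 62, EDD 51 → minimum 31.

31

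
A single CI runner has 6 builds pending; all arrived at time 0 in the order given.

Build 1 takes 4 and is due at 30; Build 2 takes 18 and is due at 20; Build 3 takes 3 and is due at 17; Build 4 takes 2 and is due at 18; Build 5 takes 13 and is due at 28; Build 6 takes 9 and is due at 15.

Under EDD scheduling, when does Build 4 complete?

14

EDD (increasing due date): Build 6 Build 3 Build 4 Build 2 Build 5 Build 1.
Build 6: 0→9
Build 3: 9→12
Build 4: 12→14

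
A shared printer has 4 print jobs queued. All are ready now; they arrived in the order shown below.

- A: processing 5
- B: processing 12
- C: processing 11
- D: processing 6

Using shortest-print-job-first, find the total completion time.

72

SPT (increasing processing time): A D C B.
A: 0→5
D: 5→11
C: 11→22
B: 22→34
Sum = 5+11+22+34 = 72.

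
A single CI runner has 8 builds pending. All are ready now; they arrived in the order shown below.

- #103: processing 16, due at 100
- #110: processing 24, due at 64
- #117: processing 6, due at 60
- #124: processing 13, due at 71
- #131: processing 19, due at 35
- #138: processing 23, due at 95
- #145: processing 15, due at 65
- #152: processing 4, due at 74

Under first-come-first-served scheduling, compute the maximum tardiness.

51

FIFO (arrival order): #103 #110 #117 #124 #131 #138 #145 #152.
#103: 0→16, due 100, tardiness 0
#110: 16→40, due 64, tardiness 0
#117: 40→46, due 60, tardiness 0
#124: 46→59, due 71, tardiness 0
#131: 59→78, due 35, tardiness 43
#138: 78→101, due 95, tardiness 6
#145: 101→116, due 65, tardiness 51
#152: 116→120, due 74, tardiness 46
Maximum = 51.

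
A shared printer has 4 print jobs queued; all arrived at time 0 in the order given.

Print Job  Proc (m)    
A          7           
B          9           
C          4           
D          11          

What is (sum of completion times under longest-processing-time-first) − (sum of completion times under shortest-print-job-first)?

LPT (decreasing processing time): D B A C.
D: 0→11
B: 11→20
A: 20→27
C: 27→31
Sum = 11+20+27+31 = 89.
SPT (increasing processing time): C A B D.
C: 0→4
A: 4→11
B: 11→20
D: 20→31
Sum = 4+11+20+31 = 66.
Difference = 89 − 66 = 23.

23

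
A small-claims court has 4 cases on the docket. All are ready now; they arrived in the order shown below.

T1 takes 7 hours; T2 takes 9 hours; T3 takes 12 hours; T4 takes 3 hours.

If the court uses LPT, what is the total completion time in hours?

92

LPT (decreasing processing time): T3 T2 T1 T4.
T3: 0→12
T2: 12→21
T1: 21→28
T4: 28→31
Sum = 12+21+28+31 = 92.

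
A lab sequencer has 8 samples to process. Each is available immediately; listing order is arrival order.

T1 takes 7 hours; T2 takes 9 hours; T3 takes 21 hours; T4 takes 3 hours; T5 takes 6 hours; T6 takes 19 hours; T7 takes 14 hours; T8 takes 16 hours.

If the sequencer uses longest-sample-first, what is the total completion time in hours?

LPT (decreasing processing time): T3 T6 T8 T7 T2 T1 T5 T4.
T3: 0→21
T6: 21→40
T8: 40→56
T7: 56→70
T2: 70→79
T1: 79→86
T5: 86→92
T4: 92→95
Sum = 21+40+56+70+79+86+92+95 = 539.

539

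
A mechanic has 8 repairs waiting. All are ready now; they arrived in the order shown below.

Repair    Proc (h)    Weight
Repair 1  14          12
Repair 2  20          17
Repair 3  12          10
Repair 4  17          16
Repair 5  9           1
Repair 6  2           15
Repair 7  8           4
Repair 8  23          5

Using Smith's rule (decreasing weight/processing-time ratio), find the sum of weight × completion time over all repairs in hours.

3158

WSPT (decreasing weight/processing-time ratio): Repair 6 Repair 4 Repair 1 Repair 2 Repair 3 Repair 7 Repair 8 Repair 5.
Repair 6: finishes 2, weight 15, w·C = 30
Repair 4: finishes 19, weight 16, w·C = 304
Repair 1: finishes 33, weight 12, w·C = 396
Repair 2: finishes 53, weight 17, w·C = 901
Repair 3: finishes 65, weight 10, w·C = 650
Repair 7: finishes 73, weight 4, w·C = 292
Repair 8: finishes 96, weight 5, w·C = 480
Repair 5: finishes 105, weight 1, w·C = 105
Sum = 30+304+396+901+650+292+480+105 = 3158.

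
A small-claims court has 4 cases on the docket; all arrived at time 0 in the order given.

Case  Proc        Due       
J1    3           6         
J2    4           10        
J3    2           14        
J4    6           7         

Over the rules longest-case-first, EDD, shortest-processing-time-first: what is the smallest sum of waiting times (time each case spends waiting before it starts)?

16

LPT (decreasing processing time): J4 J2 J1 J3.
J4: waits 0, runs 0→6
J2: waits 6, runs 6→10
J1: waits 10, runs 10→13
J3: waits 13, runs 13→15
Sum = 0+6+10+13 = 29.
EDD (increasing due date): J1 J4 J2 J3.
J1: waits 0, runs 0→3
J4: waits 3, runs 3→9
J2: waits 9, runs 9→13
J3: waits 13, runs 13→15
Sum = 0+3+9+13 = 25.
SPT (increasing processing time): J3 J1 J2 J4.
J3: waits 0, runs 0→2
J1: waits 2, runs 2→5
J2: waits 5, runs 5→9
J4: waits 9, runs 9→15
Sum = 0+2+5+9 = 16.
LPT 29, EDD 25, SPT 16 → minimum 16.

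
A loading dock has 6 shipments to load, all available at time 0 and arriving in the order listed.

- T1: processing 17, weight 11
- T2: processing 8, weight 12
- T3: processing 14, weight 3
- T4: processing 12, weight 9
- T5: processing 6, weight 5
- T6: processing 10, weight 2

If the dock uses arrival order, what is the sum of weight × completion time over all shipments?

1482

FIFO (arrival order): T1 T2 T3 T4 T5 T6.
T1: finishes 17, weight 11, w·C = 187
T2: finishes 25, weight 12, w·C = 300
T3: finishes 39, weight 3, w·C = 117
T4: finishes 51, weight 9, w·C = 459
T5: finishes 57, weight 5, w·C = 285
T6: finishes 67, weight 2, w·C = 134
Sum = 187+300+117+459+285+134 = 1482.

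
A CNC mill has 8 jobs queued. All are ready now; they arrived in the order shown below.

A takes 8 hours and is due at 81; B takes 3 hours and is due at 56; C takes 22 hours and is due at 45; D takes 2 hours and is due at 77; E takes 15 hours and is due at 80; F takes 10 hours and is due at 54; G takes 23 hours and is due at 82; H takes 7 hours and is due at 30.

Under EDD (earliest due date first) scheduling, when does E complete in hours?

EDD (increasing due date): H C F B D E A G.
H: 0→7
C: 7→29
F: 29→39
B: 39→42
D: 42→44
E: 44→59

59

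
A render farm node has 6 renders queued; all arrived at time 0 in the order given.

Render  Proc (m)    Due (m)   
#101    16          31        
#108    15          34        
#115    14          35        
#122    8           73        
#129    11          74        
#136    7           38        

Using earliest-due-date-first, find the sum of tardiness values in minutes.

24

EDD (increasing due date): #101 #108 #115 #136 #122 #129.
#101: 0→16, due 31, tardiness 0
#108: 16→31, due 34, tardiness 0
#115: 31→45, due 35, tardiness 10
#136: 45→52, due 38, tardiness 14
#122: 52→60, due 73, tardiness 0
#129: 60→71, due 74, tardiness 0
Sum = 0+0+10+14+0+0 = 24.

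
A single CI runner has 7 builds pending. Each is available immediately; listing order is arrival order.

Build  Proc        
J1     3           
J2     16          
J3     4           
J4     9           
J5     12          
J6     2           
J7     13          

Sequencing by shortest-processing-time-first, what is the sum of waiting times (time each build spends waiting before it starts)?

107

SPT (increasing processing time): J6 J1 J3 J4 J5 J7 J2.
J6: waits 0, runs 0→2
J1: waits 2, runs 2→5
J3: waits 5, runs 5→9
J4: waits 9, runs 9→18
J5: waits 18, runs 18→30
J7: waits 30, runs 30→43
J2: waits 43, runs 43→59
Sum = 0+2+5+9+18+30+43 = 107.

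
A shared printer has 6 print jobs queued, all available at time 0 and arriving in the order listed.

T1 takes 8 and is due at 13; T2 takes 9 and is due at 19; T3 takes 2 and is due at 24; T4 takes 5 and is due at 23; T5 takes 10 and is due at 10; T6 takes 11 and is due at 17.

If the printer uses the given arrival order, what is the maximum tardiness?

28

FIFO (arrival order): T1 T2 T3 T4 T5 T6.
T1: 0→8, due 13, tardiness 0
T2: 8→17, due 19, tardiness 0
T3: 17→19, due 24, tardiness 0
T4: 19→24, due 23, tardiness 1
T5: 24→34, due 10, tardiness 24
T6: 34→45, due 17, tardiness 28
Maximum = 28.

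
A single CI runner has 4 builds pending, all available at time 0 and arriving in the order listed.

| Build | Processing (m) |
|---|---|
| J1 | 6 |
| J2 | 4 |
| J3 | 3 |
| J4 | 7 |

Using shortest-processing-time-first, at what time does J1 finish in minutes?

SPT (increasing processing time): J3 J2 J1 J4.
J3: 0→3
J2: 3→7
J1: 7→13

13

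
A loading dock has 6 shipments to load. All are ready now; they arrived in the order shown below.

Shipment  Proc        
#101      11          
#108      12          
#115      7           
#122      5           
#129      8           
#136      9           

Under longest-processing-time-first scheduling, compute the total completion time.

LPT (decreasing processing time): #108 #101 #136 #129 #115 #122.
#108: 0→12
#101: 12→23
#136: 23→32
#129: 32→40
#115: 40→47
#122: 47→52
Sum = 12+23+32+40+47+52 = 206.

206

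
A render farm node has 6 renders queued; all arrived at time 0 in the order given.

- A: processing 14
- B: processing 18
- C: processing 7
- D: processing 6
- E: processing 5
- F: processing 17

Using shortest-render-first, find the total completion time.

182

SPT (increasing processing time): E D C A F B.
E: 0→5
D: 5→11
C: 11→18
A: 18→32
F: 32→49
B: 49→67
Sum = 5+11+18+32+49+67 = 182.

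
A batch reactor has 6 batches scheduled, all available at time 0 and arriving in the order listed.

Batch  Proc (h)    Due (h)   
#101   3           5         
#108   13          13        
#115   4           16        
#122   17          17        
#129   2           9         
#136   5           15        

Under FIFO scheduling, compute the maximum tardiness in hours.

FIFO (arrival order): #101 #108 #115 #122 #129 #136.
#101: 0→3, due 5, tardiness 0
#108: 3→16, due 13, tardiness 3
#115: 16→20, due 16, tardiness 4
#122: 20→37, due 17, tardiness 20
#129: 37→39, due 9, tardiness 30
#136: 39→44, due 15, tardiness 29
Maximum = 30.

30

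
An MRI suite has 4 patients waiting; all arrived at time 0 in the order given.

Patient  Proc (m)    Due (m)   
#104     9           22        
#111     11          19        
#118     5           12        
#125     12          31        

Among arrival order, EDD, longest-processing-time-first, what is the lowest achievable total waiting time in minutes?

46

FIFO (arrival order): #104 #111 #118 #125.
#104: waits 0, runs 0→9
#111: waits 9, runs 9→20
#118: waits 20, runs 20→25
#125: waits 25, runs 25→37
Sum = 0+9+20+25 = 54.
EDD (increasing due date): #118 #111 #104 #125.
#118: waits 0, runs 0→5
#111: waits 5, runs 5→16
#104: waits 16, runs 16→25
#125: waits 25, runs 25→37
Sum = 0+5+16+25 = 46.
LPT (decreasing processing time): #125 #111 #104 #118.
#125: waits 0, runs 0→12
#111: waits 12, runs 12→23
#104: waits 23, runs 23→32
#118: waits 32, runs 32→37
Sum = 0+12+23+32 = 67.
FIFO 54, EDD 46, LPT 67 → minimum 46.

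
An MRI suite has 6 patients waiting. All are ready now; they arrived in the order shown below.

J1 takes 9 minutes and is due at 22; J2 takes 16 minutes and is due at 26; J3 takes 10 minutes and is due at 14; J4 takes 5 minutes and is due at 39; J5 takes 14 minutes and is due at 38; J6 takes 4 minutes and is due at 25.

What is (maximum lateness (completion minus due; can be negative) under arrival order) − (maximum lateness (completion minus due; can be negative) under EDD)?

14

FIFO (arrival order): J1 J2 J3 J4 J5 J6.
J1: 0→9, due 22, lateness -13
J2: 9→25, due 26, lateness -1
J3: 25→35, due 14, lateness 21
J4: 35→40, due 39, lateness 1
J5: 40→54, due 38, lateness 16
J6: 54→58, due 25, lateness 33
Maximum = 33.
EDD (increasing due date): J3 J1 J6 J2 J5 J4.
J3: 0→10, due 14, lateness -4
J1: 10→19, due 22, lateness -3
J6: 19→23, due 25, lateness -2
J2: 23→39, due 26, lateness 13
J5: 39→53, due 38, lateness 15
J4: 53→58, due 39, lateness 19
Maximum = 19.
Difference = 33 − 19 = 14.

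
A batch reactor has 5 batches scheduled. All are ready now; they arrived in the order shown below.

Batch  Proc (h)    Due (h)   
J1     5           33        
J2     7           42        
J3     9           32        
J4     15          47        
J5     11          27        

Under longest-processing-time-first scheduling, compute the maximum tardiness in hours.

LPT (decreasing processing time): J4 J5 J3 J2 J1.
J4: 0→15, due 47, tardiness 0
J5: 15→26, due 27, tardiness 0
J3: 26→35, due 32, tardiness 3
J2: 35→42, due 42, tardiness 0
J1: 42→47, due 33, tardiness 14
Maximum = 14.

14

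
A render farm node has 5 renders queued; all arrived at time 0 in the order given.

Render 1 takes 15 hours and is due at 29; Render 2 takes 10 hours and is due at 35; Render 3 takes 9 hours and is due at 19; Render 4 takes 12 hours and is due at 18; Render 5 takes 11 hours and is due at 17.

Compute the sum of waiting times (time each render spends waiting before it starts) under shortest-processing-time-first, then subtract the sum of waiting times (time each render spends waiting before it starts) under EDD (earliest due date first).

-13

SPT (increasing processing time): Render 3 Render 2 Render 5 Render 4 Render 1.
Render 3: waits 0, runs 0→9
Render 2: waits 9, runs 9→19
Render 5: waits 19, runs 19→30
Render 4: waits 30, runs 30→42
Render 1: waits 42, runs 42→57
Sum = 0+9+19+30+42 = 100.
EDD (increasing due date): Render 5 Render 4 Render 3 Render 1 Render 2.
Render 5: waits 0, runs 0→11
Render 4: waits 11, runs 11→23
Render 3: waits 23, runs 23→32
Render 1: waits 32, runs 32→47
Render 2: waits 47, runs 47→57
Sum = 0+11+23+32+47 = 113.
Difference = 100 − 113 = -13.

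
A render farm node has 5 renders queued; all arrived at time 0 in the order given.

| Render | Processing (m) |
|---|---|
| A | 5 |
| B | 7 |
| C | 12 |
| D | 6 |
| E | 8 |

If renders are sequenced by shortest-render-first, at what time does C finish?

38

SPT (increasing processing time): A D B E C.
A: 0→5
D: 5→11
B: 11→18
E: 18→26
C: 26→38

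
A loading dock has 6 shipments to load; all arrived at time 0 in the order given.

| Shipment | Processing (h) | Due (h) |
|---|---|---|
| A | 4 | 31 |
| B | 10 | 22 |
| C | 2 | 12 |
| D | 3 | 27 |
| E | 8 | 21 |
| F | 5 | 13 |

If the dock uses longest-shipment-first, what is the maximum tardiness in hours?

LPT (decreasing processing time): B E F A D C.
B: 0→10, due 22, tardiness 0
E: 10→18, due 21, tardiness 0
F: 18→23, due 13, tardiness 10
A: 23→27, due 31, tardiness 0
D: 27→30, due 27, tardiness 3
C: 30→32, due 12, tardiness 20
Maximum = 20.

20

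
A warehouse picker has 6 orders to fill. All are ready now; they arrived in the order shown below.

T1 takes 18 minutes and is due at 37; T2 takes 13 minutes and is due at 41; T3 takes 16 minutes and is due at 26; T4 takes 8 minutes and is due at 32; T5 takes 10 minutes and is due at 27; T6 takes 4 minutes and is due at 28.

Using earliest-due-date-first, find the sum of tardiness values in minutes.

55

EDD (increasing due date): T3 T5 T6 T4 T1 T2.
T3: 0→16, due 26, tardiness 0
T5: 16→26, due 27, tardiness 0
T6: 26→30, due 28, tardiness 2
T4: 30→38, due 32, tardiness 6
T1: 38→56, due 37, tardiness 19
T2: 56→69, due 41, tardiness 28
Sum = 0+0+2+6+19+28 = 55.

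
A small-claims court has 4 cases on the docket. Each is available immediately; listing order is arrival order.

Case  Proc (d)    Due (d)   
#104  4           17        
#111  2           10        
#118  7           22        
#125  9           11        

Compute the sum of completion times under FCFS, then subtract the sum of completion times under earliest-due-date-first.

FIFO (arrival order): #104 #111 #118 #125.
#104: 0→4
#111: 4→6
#118: 6→13
#125: 13→22
Sum = 4+6+13+22 = 45.
EDD (increasing due date): #111 #125 #104 #118.
#111: 0→2
#125: 2→11
#104: 11→15
#118: 15→22
Sum = 2+11+15+22 = 50.
Difference = 45 − 50 = -5.

-5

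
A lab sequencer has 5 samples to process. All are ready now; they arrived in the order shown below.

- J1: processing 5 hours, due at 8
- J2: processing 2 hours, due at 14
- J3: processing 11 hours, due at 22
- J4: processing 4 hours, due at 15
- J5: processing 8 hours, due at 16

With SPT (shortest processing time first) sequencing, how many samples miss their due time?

3

SPT (increasing processing time): J2 J4 J1 J5 J3.
J2: 0→2, due 14, tardiness 0
J4: 2→6, due 15, tardiness 0
J1: 6→11, due 8, tardiness 3
J5: 11→19, due 16, tardiness 3
J3: 19→30, due 22, tardiness 8
Late samples: 3.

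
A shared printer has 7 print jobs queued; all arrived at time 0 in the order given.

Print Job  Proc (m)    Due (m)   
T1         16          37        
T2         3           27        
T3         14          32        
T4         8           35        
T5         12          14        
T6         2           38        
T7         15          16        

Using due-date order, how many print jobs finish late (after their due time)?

EDD (increasing due date): T5 T7 T2 T3 T4 T1 T6.
T5: 0→12, due 14, tardiness 0
T7: 12→27, due 16, tardiness 11
T2: 27→30, due 27, tardiness 3
T3: 30→44, due 32, tardiness 12
T4: 44→52, due 35, tardiness 17
T1: 52→68, due 37, tardiness 31
T6: 68→70, due 38, tardiness 32
Late print jobs: 6.

6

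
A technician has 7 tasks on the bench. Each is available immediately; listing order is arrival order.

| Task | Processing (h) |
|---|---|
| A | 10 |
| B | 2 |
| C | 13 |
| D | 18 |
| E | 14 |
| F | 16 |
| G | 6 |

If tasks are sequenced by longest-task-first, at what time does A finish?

71

LPT (decreasing processing time): D F E C A G B.
D: 0→18
F: 18→34
E: 34→48
C: 48→61
A: 61→71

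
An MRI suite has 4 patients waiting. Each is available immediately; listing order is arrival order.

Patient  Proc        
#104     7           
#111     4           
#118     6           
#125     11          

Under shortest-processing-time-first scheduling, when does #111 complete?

SPT (increasing processing time): #111 #118 #104 #125.
#111: 0→4

4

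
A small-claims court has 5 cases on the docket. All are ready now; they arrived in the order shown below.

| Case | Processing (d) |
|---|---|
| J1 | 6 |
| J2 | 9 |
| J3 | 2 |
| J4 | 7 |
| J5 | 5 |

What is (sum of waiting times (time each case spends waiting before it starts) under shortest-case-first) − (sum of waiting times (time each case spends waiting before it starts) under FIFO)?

SPT (increasing processing time): J3 J5 J1 J4 J2.
J3: waits 0, runs 0→2
J5: waits 2, runs 2→7
J1: waits 7, runs 7→13
J4: waits 13, runs 13→20
J2: waits 20, runs 20→29
Sum = 0+2+7+13+20 = 42.
FIFO (arrival order): J1 J2 J3 J4 J5.
J1: waits 0, runs 0→6
J2: waits 6, runs 6→15
J3: waits 15, runs 15→17
J4: waits 17, runs 17→24
J5: waits 24, runs 24→29
Sum = 0+6+15+17+24 = 62.
Difference = 42 − 62 = -20.

-20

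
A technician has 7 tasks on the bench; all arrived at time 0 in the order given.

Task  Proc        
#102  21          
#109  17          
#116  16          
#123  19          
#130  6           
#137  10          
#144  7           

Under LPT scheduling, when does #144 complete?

90

LPT (decreasing processing time): #102 #123 #109 #116 #137 #144 #130.
#102: 0→21
#123: 21→40
#109: 40→57
#116: 57→73
#137: 73→83
#144: 83→90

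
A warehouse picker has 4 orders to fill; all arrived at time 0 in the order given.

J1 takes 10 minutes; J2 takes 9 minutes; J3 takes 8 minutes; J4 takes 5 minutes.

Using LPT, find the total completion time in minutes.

88

LPT (decreasing processing time): J1 J2 J3 J4.
J1: 0→10
J2: 10→19
J3: 19→27
J4: 27→32
Sum = 10+19+27+32 = 88.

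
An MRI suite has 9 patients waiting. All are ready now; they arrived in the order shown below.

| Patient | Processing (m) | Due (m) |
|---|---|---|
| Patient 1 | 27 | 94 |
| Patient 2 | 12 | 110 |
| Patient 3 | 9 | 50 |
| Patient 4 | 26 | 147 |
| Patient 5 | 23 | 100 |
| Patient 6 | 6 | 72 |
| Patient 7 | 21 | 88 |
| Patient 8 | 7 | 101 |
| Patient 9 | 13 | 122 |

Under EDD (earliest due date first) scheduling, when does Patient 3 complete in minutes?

EDD (increasing due date): Patient 3 Patient 6 Patient 7 Patient 1 Patient 5 Patient 8 Patient 2 Patient 9 Patient 4.
Patient 3: 0→9

9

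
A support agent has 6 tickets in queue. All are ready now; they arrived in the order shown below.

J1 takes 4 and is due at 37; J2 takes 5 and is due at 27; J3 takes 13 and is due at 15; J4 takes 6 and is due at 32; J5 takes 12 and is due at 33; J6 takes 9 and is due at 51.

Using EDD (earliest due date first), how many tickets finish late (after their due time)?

EDD (increasing due date): J3 J2 J4 J5 J1 J6.
J3: 0→13, due 15, tardiness 0
J2: 13→18, due 27, tardiness 0
J4: 18→24, due 32, tardiness 0
J5: 24→36, due 33, tardiness 3
J1: 36→40, due 37, tardiness 3
J6: 40→49, due 51, tardiness 0
Late tickets: 2.

2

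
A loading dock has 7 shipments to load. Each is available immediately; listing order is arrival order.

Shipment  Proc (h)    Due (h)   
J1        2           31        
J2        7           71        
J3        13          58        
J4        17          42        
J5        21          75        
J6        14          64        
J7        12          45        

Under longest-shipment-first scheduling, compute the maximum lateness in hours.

LPT (decreasing processing time): J5 J4 J6 J3 J7 J2 J1.
J5: 0→21, due 75, lateness -54
J4: 21→38, due 42, lateness -4
J6: 38→52, due 64, lateness -12
J3: 52→65, due 58, lateness 7
J7: 65→77, due 45, lateness 32
J2: 77→84, due 71, lateness 13
J1: 84→86, due 31, lateness 55
Maximum = 55.

55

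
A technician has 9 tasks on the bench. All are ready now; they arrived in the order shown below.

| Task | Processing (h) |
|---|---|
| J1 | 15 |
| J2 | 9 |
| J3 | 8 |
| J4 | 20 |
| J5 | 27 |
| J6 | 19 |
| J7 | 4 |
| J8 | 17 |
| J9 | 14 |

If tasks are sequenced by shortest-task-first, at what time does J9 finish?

35

SPT (increasing processing time): J7 J3 J2 J9 J1 J8 J6 J4 J5.
J7: 0→4
J3: 4→12
J2: 12→21
J9: 21→35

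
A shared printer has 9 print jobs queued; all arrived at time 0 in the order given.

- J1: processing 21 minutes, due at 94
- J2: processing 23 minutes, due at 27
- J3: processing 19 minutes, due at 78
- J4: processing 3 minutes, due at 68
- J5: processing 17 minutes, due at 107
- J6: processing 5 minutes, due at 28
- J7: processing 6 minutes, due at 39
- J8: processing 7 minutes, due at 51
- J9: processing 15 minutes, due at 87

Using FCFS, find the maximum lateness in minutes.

FIFO (arrival order): J1 J2 J3 J4 J5 J6 J7 J8 J9.
J1: 0→21, due 94, lateness -73
J2: 21→44, due 27, lateness 17
J3: 44→63, due 78, lateness -15
J4: 63→66, due 68, lateness -2
J5: 66→83, due 107, lateness -24
J6: 83→88, due 28, lateness 60
J7: 88→94, due 39, lateness 55
J8: 94→101, due 51, lateness 50
J9: 101→116, due 87, lateness 29
Maximum = 60.

60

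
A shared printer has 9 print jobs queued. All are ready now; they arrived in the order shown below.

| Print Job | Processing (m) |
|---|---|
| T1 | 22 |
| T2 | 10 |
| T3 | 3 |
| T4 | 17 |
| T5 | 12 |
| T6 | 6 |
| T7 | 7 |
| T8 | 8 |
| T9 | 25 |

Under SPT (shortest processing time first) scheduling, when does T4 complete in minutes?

SPT (increasing processing time): T3 T6 T7 T8 T2 T5 T4 T1 T9.
T3: 0→3
T6: 3→9
T7: 9→16
T8: 16→24
T2: 24→34
T5: 34→46
T4: 46→63

63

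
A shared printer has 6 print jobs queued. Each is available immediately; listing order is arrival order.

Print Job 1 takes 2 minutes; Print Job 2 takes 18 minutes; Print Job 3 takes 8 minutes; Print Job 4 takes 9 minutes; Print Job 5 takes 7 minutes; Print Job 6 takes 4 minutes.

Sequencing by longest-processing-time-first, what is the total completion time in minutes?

216

LPT (decreasing processing time): Print Job 2 Print Job 4 Print Job 3 Print Job 5 Print Job 6 Print Job 1.
Print Job 2: 0→18
Print Job 4: 18→27
Print Job 3: 27→35
Print Job 5: 35→42
Print Job 6: 42→46
Print Job 1: 46→48
Sum = 18+27+35+42+46+48 = 216.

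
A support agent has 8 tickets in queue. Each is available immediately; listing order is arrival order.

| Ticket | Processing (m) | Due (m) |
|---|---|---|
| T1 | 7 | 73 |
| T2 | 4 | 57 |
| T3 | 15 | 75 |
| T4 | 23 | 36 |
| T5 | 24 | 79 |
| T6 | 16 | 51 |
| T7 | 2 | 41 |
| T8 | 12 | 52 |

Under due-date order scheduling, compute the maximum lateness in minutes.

EDD (increasing due date): T4 T7 T6 T8 T2 T1 T3 T5.
T4: 0→23, due 36, lateness -13
T7: 23→25, due 41, lateness -16
T6: 25→41, due 51, lateness -10
T8: 41→53, due 52, lateness 1
T2: 53→57, due 57, lateness 0
T1: 57→64, due 73, lateness -9
T3: 64→79, due 75, lateness 4
T5: 79→103, due 79, lateness 24
Maximum = 24.

24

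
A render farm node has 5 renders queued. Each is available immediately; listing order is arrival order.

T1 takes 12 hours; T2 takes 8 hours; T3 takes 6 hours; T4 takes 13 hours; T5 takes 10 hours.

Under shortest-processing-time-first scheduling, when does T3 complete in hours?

SPT (increasing processing time): T3 T2 T5 T1 T4.
T3: 0→6

6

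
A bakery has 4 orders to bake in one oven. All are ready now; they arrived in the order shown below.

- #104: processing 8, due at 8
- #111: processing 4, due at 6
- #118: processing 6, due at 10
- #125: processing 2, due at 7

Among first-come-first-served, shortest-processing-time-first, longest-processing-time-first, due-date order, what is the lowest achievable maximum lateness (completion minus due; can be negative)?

FIFO (arrival order): #104 #111 #118 #125.
#104: 0→8, due 8, lateness 0
#111: 8→12, due 6, lateness 6
#118: 12→18, due 10, lateness 8
#125: 18→20, due 7, lateness 13
Maximum = 13.
SPT (increasing processing time): #125 #111 #118 #104.
#125: 0→2, due 7, lateness -5
#111: 2→6, due 6, lateness 0
#118: 6→12, due 10, lateness 2
#104: 12→20, due 8, lateness 12
Maximum = 12.
LPT (decreasing processing time): #104 #118 #111 #125.
#104: 0→8, due 8, lateness 0
#118: 8→14, due 10, lateness 4
#111: 14→18, due 6, lateness 12
#125: 18→20, due 7, lateness 13
Maximum = 13.
EDD (increasing due date): #111 #125 #104 #118.
#111: 0→4, due 6, lateness -2
#125: 4→6, due 7, lateness -1
#104: 6→14, due 8, lateness 6
#118: 14→20, due 10, lateness 10
Maximum = 10.
FIFO 13, SPT 12, LPT 13, EDD 10 → minimum 10.

10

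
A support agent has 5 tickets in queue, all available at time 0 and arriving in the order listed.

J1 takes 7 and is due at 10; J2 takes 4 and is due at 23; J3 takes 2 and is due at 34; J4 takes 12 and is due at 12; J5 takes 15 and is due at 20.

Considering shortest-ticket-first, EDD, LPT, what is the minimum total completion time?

86

SPT (increasing processing time): J3 J2 J1 J4 J5.
J3: 0→2
J2: 2→6
J1: 6→13
J4: 13→25
J5: 25→40
Sum = 2+6+13+25+40 = 86.
EDD (increasing due date): J1 J4 J5 J2 J3.
J1: 0→7
J4: 7→19
J5: 19→34
J2: 34→38
J3: 38→40
Sum = 7+19+34+38+40 = 138.
LPT (decreasing processing time): J5 J4 J1 J2 J3.
J5: 0→15
J4: 15→27
J1: 27→34
J2: 34→38
J3: 38→40
Sum = 15+27+34+38+40 = 154.
SPT 86, EDD 138, LPT 154 → minimum 86.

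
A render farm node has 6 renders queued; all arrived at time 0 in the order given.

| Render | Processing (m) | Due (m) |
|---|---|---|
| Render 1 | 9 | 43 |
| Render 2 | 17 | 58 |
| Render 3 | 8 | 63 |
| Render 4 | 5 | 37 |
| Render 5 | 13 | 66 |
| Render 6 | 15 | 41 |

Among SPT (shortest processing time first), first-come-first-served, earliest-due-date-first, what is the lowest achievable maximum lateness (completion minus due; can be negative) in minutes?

SPT (increasing processing time): Render 4 Render 3 Render 1 Render 5 Render 6 Render 2.
Render 4: 0→5, due 37, lateness -32
Render 3: 5→13, due 63, lateness -50
Render 1: 13→22, due 43, lateness -21
Render 5: 22→35, due 66, lateness -31
Render 6: 35→50, due 41, lateness 9
Render 2: 50→67, due 58, lateness 9
Maximum = 9.
FIFO (arrival order): Render 1 Render 2 Render 3 Render 4 Render 5 Render 6.
Render 1: 0→9, due 43, lateness -34
Render 2: 9→26, due 58, lateness -32
Render 3: 26→34, due 63, lateness -29
Render 4: 34→39, due 37, lateness 2
Render 5: 39→52, due 66, lateness -14
Render 6: 52→67, due 41, lateness 26
Maximum = 26.
EDD (increasing due date): Render 4 Render 6 Render 1 Render 2 Render 3 Render 5.
Render 4: 0→5, due 37, lateness -32
Render 6: 5→20, due 41, lateness -21
Render 1: 20→29, due 43, lateness -14
Render 2: 29→46, due 58, lateness -12
Render 3: 46→54, due 63, lateness -9
Render 5: 54→67, due 66, lateness 1
Maximum = 1.
SPT 9, FIFO 26, EDD 1 → minimum 1.

1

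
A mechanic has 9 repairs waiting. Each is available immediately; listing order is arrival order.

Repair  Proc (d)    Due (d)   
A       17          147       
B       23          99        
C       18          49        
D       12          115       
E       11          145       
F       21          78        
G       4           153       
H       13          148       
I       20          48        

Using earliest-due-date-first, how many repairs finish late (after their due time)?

EDD (increasing due date): I C F B D E A H G.
I: 0→20, due 48, tardiness 0
C: 20→38, due 49, tardiness 0
F: 38→59, due 78, tardiness 0
B: 59→82, due 99, tardiness 0
D: 82→94, due 115, tardiness 0
E: 94→105, due 145, tardiness 0
A: 105→122, due 147, tardiness 0
H: 122→135, due 148, tardiness 0
G: 135→139, due 153, tardiness 0
Late repairs: 0.

0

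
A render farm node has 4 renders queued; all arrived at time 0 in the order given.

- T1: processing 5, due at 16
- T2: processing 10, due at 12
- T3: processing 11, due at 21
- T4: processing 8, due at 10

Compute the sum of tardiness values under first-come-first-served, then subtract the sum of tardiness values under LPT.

FIFO (arrival order): T1 T2 T3 T4.
T1: 0→5, due 16, tardiness 0
T2: 5→15, due 12, tardiness 3
T3: 15→26, due 21, tardiness 5
T4: 26→34, due 10, tardiness 24
Sum = 0+3+5+24 = 32.
LPT (decreasing processing time): T3 T2 T4 T1.
T3: 0→11, due 21, tardiness 0
T2: 11→21, due 12, tardiness 9
T4: 21→29, due 10, tardiness 19
T1: 29→34, due 16, tardiness 18
Sum = 0+9+19+18 = 46.
Difference = 32 − 46 = -14.

-14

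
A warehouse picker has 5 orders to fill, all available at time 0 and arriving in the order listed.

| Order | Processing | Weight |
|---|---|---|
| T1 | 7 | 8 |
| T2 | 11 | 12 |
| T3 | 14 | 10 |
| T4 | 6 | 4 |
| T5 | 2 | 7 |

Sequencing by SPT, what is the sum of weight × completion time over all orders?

878

SPT (increasing processing time): T5 T4 T1 T2 T3.
T5: finishes 2, weight 7, w·C = 14
T4: finishes 8, weight 4, w·C = 32
T1: finishes 15, weight 8, w·C = 120
T2: finishes 26, weight 12, w·C = 312
T3: finishes 40, weight 10, w·C = 400
Sum = 14+32+120+312+400 = 878.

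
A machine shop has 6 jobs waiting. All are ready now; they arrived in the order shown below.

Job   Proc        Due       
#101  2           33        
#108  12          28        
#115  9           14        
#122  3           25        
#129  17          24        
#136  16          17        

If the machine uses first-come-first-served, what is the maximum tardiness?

42

FIFO (arrival order): #101 #108 #115 #122 #129 #136.
#101: 0→2, due 33, tardiness 0
#108: 2→14, due 28, tardiness 0
#115: 14→23, due 14, tardiness 9
#122: 23→26, due 25, tardiness 1
#129: 26→43, due 24, tardiness 19
#136: 43→59, due 17, tardiness 42
Maximum = 42.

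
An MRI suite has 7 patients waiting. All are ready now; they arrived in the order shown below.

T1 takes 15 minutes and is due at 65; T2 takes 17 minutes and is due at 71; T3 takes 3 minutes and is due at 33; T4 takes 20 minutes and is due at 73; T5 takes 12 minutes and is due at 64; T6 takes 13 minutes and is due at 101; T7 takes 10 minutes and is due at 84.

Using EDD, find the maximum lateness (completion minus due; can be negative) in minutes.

-6

EDD (increasing due date): T3 T5 T1 T2 T4 T7 T6.
T3: 0→3, due 33, lateness -30
T5: 3→15, due 64, lateness -49
T1: 15→30, due 65, lateness -35
T2: 30→47, due 71, lateness -24
T4: 47→67, due 73, lateness -6
T7: 67→77, due 84, lateness -7
T6: 77→90, due 101, lateness -11
Maximum = -6.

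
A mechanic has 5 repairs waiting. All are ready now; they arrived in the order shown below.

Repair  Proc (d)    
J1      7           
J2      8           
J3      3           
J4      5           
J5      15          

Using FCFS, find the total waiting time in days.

FIFO (arrival order): J1 J2 J3 J4 J5.
J1: waits 0, runs 0→7
J2: waits 7, runs 7→15
J3: waits 15, runs 15→18
J4: waits 18, runs 18→23
J5: waits 23, runs 23→38
Sum = 0+7+15+18+23 = 63.

63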